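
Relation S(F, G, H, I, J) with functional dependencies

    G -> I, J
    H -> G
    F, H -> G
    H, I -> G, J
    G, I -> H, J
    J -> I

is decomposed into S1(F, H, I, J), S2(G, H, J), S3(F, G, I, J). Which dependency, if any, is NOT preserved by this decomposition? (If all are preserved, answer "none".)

none

G → I, J lies within S3.
H → G lies within S2.
F, H → G: restricted closure across fragments reaches G.
H, I → G, J: restricted closure across fragments reaches G, J.
G, I → H, J: restricted closure across fragments reaches H, J.
J → I lies within S1.
Every dependency is enforceable on the fragments, so the decomposition is dependency-preserving.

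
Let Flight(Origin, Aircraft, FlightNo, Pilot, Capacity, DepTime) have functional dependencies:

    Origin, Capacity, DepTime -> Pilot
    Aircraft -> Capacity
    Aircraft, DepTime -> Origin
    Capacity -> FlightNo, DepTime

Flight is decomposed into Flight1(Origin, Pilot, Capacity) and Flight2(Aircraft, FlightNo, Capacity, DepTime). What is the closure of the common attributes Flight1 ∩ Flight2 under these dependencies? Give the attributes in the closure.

FlightNo, Capacity, DepTime

Flight1 ∩ Flight2 = {Capacity}.
Capacity → FlightNo, DepTime applies, adding FlightNo, DepTime
Closure: {FlightNo, Capacity, DepTime}.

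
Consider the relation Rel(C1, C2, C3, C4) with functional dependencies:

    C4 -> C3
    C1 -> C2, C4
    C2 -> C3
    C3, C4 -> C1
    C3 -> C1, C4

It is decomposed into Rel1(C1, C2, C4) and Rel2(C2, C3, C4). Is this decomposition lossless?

Yes

Common attributes: Rel1 ∩ Rel2 = {C2, C4}.
Closure of {C2, C4}: C4 → C3 applies, adding C3; C3, C4 → C1 applies, adding C1. So (C2, C4)⁺ = {C1, C2, C3, C4}.
This closure contains every attribute of Rel1, so Rel1 ∩ Rel2 → Rel1. The join is lossless.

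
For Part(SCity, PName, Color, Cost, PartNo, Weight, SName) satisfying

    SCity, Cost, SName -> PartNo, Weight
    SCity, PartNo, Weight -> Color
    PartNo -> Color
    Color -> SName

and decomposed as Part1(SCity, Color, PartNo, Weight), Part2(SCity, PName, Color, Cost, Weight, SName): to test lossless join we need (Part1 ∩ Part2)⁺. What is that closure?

Part1 ∩ Part2 = {SCity, Color, Weight}.
Color → SName applies, adding SName
Closure: {SCity, Color, Weight, SName}.

SCity, Color, Weight, SName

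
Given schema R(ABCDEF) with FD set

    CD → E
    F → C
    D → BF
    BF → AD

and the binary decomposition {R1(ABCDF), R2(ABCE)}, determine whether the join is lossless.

No

Common attributes: R1 ∩ R2 = {ABC}.
No dependency enlarges {ABC}, so (ABC)⁺ = {ABC}.
The closure contains neither all of R1 = {ABCDF} nor all of R2 = {ABCE}, so the common attributes are not a superkey of either fragment. The join is lossy.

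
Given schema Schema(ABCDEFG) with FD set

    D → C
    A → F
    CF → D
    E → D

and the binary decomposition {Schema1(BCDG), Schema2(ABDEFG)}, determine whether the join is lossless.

Common attributes: Schema1 ∩ Schema2 = {BDG}.
Closure of {BDG}: D → C applies, adding C. So (BDG)⁺ = {BCDG}.
This closure contains every attribute of Schema1, so Schema1 ∩ Schema2 → Schema1. The join is lossless.

Yes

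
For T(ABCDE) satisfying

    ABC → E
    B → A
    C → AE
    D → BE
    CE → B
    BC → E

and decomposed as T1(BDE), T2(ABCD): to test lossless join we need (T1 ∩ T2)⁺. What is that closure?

ABDE

T1 ∩ T2 = {BD}.
B → A applies, adding A
D → BE applies, adding E
Closure: {ABDE}.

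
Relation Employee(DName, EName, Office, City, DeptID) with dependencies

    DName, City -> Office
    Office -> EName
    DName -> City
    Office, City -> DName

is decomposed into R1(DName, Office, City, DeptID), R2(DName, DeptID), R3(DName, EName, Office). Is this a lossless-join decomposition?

Yes

Chase test. Columns are DName, EName, Office, City, DeptID; row i has aⱼ where attribute j ∈ Ri, else bᵢⱼ.
Initial tableau (one row per fragment):
  row 1: a1 b12 a3 a4 a5
  row 2: a1 b22 b23 b24 a5
  row 3: a1 a2 a3 b34 b35
Rows 1 and 3 agree on Office; apply Office→EName and equate their EName entries.
Rows 1 and 2 agree on DName; apply DName→City and equate their City entries.
Rows 1 and 3 agree on DName; apply DName→City and equate their City entries.
Rows 1 and 2 agree on DName, City; apply DName, City→Office and equate their Office entries.
Rows 1 and 2 agree on Office; apply Office→EName and equate their EName entries.
Row 1 is now all distinguished symbols — the join is lossless.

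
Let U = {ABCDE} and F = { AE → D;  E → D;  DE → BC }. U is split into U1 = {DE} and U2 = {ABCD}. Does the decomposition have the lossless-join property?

Common attributes: U1 ∩ U2 = {D}.
No dependency enlarges {D}, so (D)⁺ = {D}.
The closure contains neither all of U1 = {DE} nor all of U2 = {ABCD}, so the common attributes are not a superkey of either fragment. The join is lossy.

No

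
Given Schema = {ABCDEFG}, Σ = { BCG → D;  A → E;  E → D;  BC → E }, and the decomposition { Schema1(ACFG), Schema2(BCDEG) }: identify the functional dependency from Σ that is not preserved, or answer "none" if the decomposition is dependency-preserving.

A → E

Check A → E: no single fragment contains all of {AE}, and the restricted closure of {A} across the fragments never reaches {E}.
BCG → D is preserved.
E → D is preserved.
BC → E is preserved.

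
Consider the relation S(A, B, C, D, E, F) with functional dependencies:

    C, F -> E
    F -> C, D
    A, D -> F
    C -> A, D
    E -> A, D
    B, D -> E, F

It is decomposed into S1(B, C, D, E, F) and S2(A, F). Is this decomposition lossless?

Yes

Common attributes: S1 ∩ S2 = {F}.
Closure of {F}: F → C, D applies, adding C, D; C → A, D applies, adding A; C, F → E applies, adding E. So (F)⁺ = {A, C, D, E, F}.
This closure contains every attribute of S2, so S1 ∩ S2 → S2. The join is lossless.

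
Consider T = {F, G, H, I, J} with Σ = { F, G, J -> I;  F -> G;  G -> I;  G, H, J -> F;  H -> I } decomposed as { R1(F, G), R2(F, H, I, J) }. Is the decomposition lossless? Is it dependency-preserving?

Lossless test: (F)⁺ = {F, G, I}, which contains all of one fragment — lossless.
Dependency preservation: the restricted closure of {G} across the fragments never reaches {I}, so G → I cannot be enforced without a join — not preserved.

lossless but not dependency-preserving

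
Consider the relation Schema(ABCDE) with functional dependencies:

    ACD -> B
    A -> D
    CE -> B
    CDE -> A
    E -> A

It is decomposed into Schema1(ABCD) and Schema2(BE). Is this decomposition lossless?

Common attributes: Schema1 ∩ Schema2 = {B}.
No dependency enlarges {B}, so (B)⁺ = {B}.
The closure contains neither all of Schema1 = {ABCD} nor all of Schema2 = {BE}, so the common attributes are not a superkey of either fragment. The join is lossy.

No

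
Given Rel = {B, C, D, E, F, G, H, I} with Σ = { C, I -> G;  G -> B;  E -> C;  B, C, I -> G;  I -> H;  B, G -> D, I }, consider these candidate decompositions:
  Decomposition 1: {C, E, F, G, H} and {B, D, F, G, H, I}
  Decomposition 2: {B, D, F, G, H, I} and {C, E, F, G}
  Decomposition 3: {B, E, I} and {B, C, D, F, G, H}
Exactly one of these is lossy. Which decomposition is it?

Decomposition 3

Decomposition 1: common = {F, G, H}, closure = {B, D, F, G, H, I} → lossless.
Decomposition 2: common = {F, G}, closure = {B, D, F, G, H, I} → lossless.
Decomposition 3: common = {B}, closure = {B} → lossy.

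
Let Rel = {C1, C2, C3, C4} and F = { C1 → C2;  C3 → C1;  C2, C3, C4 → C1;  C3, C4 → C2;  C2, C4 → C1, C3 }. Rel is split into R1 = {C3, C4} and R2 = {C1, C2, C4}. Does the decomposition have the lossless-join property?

Common attributes: R1 ∩ R2 = {C4}.
No dependency enlarges {C4}, so (C4)⁺ = {C4}.
The closure contains neither all of R1 = {C3, C4} nor all of R2 = {C1, C2, C4}, so the common attributes are not a superkey of either fragment. The join is lossy.

No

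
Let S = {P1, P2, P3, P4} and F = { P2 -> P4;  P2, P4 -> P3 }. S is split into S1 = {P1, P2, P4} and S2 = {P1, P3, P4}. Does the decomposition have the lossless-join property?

Common attributes: S1 ∩ S2 = {P1, P4}.
No dependency enlarges {P1, P4}, so (P1, P4)⁺ = {P1, P4}.
The closure contains neither all of S1 = {P1, P2, P4} nor all of S2 = {P1, P3, P4}, so the common attributes are not a superkey of either fragment. The join is lossy.

No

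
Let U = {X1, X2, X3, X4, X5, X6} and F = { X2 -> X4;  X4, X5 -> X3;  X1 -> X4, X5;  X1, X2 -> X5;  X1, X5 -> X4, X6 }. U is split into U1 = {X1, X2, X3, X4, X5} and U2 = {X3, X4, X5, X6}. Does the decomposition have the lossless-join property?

Common attributes: U1 ∩ U2 = {X3, X4, X5}.
No dependency enlarges {X3, X4, X5}, so (X3, X4, X5)⁺ = {X3, X4, X5}.
The closure contains neither all of U1 = {X1, X2, X3, X4, X5} nor all of U2 = {X3, X4, X5, X6}, so the common attributes are not a superkey of either fragment. The join is lossy.

No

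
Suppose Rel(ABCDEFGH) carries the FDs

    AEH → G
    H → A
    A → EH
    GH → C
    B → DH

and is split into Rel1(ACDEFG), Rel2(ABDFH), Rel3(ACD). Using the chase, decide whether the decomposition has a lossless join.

Yes

Chase test. Columns are ABCDEFGH; row i has aⱼ where attribute j ∈ Reli, else bᵢⱼ.
Initial tableau (one row per fragment):
  row 1: a1 b12 a3 a4 a5 a6 a7 b18
  row 2: a1 a2 b23 a4 b25 a6 b27 a8
  row 3: a1 b32 a3 a4 b35 b36 b37 b38
Rows 1 and 2 agree on A; apply A→EH and equate their EH entries.
Rows 1 and 3 agree on A; apply A→EH and equate their EH entries.
Rows 1 and 2 agree on AEH; apply AEH→G and equate their G entries.
Rows 1 and 3 agree on AEH; apply AEH→G and equate their G entries.
Rows 1 and 2 agree on GH; apply GH→C and equate their C entries.
Row 2 is now all distinguished symbols — the join is lossless.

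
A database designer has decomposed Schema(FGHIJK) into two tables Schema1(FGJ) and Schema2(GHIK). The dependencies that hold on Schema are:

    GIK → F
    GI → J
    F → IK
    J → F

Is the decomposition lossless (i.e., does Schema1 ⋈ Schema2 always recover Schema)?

Common attributes: Schema1 ∩ Schema2 = {G}.
No dependency enlarges {G}, so (G)⁺ = {G}.
The closure contains neither all of Schema1 = {FGJ} nor all of Schema2 = {GHIK}, so the common attributes are not a superkey of either fragment. The join is lossy.

No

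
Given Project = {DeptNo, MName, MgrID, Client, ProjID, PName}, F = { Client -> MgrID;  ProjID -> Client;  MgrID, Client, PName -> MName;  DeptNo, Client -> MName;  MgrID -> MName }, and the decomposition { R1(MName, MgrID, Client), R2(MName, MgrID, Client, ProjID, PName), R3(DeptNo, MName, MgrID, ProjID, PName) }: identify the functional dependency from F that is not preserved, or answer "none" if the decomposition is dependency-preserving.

Client → MgrID lies within R1.
ProjID → Client lies within R2.
MgrID, Client, PName → MName lies within R2.
DeptNo, Client → MName: restricted closure across fragments reaches MName.
MgrID → MName lies within R1.
Every dependency is enforceable on the fragments, so the decomposition is dependency-preserving.

none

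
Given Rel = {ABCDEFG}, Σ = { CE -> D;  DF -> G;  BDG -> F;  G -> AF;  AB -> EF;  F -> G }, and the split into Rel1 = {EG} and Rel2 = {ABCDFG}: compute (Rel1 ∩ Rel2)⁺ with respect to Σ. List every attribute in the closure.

Rel1 ∩ Rel2 = {G}.
G → AF applies, adding AF
Closure: {AFG}.

AFG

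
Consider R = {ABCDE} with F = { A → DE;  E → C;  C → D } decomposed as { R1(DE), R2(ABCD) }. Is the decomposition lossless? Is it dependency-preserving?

lossy and not dependency-preserving

Lossless test: (D)⁺ = {D}, which is a superkey of neither fragment — lossy.
Dependency preservation: the restricted closure of {A} across the fragments never reaches {DE}, so A → DE cannot be enforced without a join — not preserved.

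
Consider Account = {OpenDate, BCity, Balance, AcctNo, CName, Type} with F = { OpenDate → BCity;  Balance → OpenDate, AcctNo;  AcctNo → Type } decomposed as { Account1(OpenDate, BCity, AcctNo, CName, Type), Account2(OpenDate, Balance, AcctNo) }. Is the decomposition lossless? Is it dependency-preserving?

Lossless test: (OpenDate, AcctNo)⁺ = {OpenDate, BCity, AcctNo, Type}, which is a superkey of neither fragment — lossy.
Dependency preservation: every FD's attributes lie within a single fragment, so each can be enforced locally — preserved.

lossy but dependency-preserving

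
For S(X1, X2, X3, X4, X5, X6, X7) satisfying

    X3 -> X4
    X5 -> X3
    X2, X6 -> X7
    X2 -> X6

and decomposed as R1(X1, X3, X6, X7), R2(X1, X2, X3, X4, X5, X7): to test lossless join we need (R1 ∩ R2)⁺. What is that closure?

X1, X3, X4, X7

R1 ∩ R2 = {X1, X3, X7}.
X3 → X4 applies, adding X4
Closure: {X1, X3, X4, X7}.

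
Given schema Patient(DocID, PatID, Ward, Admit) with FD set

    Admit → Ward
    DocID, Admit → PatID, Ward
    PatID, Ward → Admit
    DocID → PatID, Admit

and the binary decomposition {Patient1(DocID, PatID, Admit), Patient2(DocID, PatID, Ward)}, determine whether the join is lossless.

Yes

Common attributes: Patient1 ∩ Patient2 = {DocID, PatID}.
Closure of {DocID, PatID}: DocID → PatID, Admit applies, adding Admit; Admit → Ward applies, adding Ward. So (DocID, PatID)⁺ = {DocID, PatID, Ward, Admit}.
This closure contains every attribute of Patient1, so Patient1 ∩ Patient2 → Patient1. The join is lossless.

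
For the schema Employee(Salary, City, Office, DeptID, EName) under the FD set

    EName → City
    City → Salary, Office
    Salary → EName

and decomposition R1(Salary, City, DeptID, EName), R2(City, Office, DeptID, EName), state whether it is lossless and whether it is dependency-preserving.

Lossless test: (City, DeptID, EName)⁺ = {Salary, City, Office, DeptID, EName}, which contains all of one fragment — lossless.
Dependency preservation: City → Salary, Office is not contained in any single fragment, but the restricted closure of its left-hand side across the fragments still reaches the right-hand side; the remaining FDs each lie inside some fragment. All dependencies are preserved.

lossless and dependency-preserving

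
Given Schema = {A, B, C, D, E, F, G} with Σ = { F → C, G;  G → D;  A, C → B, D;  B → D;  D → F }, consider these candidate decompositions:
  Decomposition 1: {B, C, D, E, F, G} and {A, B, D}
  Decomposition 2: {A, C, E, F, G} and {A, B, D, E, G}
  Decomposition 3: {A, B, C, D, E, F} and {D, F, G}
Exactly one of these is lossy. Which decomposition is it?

Decomposition 1

Decomposition 1: common = {B, D}, closure = {B, C, D, F, G} → lossy.
Decomposition 2: common = {A, E, G}, closure = {A, B, C, D, E, F, G} → lossless.
Decomposition 3: common = {D, F}, closure = {C, D, F, G} → lossless.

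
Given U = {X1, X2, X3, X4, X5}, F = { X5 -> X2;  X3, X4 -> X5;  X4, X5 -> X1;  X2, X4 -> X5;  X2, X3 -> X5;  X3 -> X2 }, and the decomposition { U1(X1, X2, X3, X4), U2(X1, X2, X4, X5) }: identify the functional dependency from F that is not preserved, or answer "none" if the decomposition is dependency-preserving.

Check X2, X3 → X5: no single fragment contains all of {X2, X3, X5}, and the restricted closure of {X2, X3} across the fragments never reaches {X5}.
X5 → X2 is preserved.
X3, X4 → X5 is preserved.
X4, X5 → X1 is preserved.
X2, X4 → X5 is preserved.
X3 → X2 is preserved.

X2, X3 -> X5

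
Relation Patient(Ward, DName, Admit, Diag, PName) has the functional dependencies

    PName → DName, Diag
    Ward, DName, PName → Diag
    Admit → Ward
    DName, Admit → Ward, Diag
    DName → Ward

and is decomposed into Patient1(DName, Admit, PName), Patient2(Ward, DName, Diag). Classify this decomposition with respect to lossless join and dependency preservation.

lossy and not dependency-preserving

Lossless test: (DName)⁺ = {Ward, DName}, which is a superkey of neither fragment — lossy.
Dependency preservation: the restricted closure of {PName} across the fragments never reaches {DName, Diag}, so PName → DName, Diag cannot be enforced without a join — not preserved.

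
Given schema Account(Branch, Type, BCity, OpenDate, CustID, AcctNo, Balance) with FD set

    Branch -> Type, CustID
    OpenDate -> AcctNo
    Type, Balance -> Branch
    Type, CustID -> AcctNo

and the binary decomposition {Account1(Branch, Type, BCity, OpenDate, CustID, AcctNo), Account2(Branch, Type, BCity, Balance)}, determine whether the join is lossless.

No

Common attributes: Account1 ∩ Account2 = {Branch, Type, BCity}.
Closure of {Branch, Type, BCity}: Branch → Type, CustID applies, adding CustID; Type, CustID → AcctNo applies, adding AcctNo. So (Branch, Type, BCity)⁺ = {Branch, Type, BCity, CustID, AcctNo}.
The closure contains neither all of Account1 = {Branch, Type, BCity, OpenDate, CustID, AcctNo} nor all of Account2 = {Branch, Type, BCity, Balance}, so the common attributes are not a superkey of either fragment. The join is lossy.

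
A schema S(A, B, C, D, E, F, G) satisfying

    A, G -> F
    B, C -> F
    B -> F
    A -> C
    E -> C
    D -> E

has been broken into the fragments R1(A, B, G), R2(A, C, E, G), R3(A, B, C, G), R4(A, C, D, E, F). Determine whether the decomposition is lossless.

No

Chase test. Columns are A, B, C, D, E, F, G; row i has aⱼ where attribute j ∈ Ri, else bᵢⱼ.
Initial tableau (one row per fragment):
  row 1: a1 a2 b13 b14 b15 b16 a7
  row 2: a1 b22 a3 b24 a5 b26 a7
  row 3: a1 a2 a3 b34 b35 b36 a7
  row 4: a1 b42 a3 a4 a5 a6 b47
Rows 1 and 2 agree on A, G; apply A, G→F and equate their F entries.
Rows 1 and 3 agree on A, G; apply A, G→F and equate their F entries.
Rows 1 and 2 agree on A; apply A→C and equate their C entries.
No row becomes fully distinguished — the join is lossy.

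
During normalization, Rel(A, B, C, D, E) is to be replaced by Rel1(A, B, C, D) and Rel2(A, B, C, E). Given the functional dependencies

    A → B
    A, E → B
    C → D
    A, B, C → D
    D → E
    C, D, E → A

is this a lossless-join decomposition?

Common attributes: Rel1 ∩ Rel2 = {A, B, C}.
Closure of {A, B, C}: C → D applies, adding D; D → E applies, adding E. So (A, B, C)⁺ = {A, B, C, D, E}.
This closure contains every attribute of Rel1, so Rel1 ∩ Rel2 → Rel1. The join is lossless.

Yes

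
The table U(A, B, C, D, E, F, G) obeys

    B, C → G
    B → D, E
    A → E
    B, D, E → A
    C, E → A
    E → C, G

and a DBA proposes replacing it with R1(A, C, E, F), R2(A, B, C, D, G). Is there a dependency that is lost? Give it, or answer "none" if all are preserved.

B, C → G lies within R2.
B → D, E: restricted closure across fragments reaches D, E.
A → E lies within R1.
B, D, E → A: restricted closure across fragments reaches A.
C, E → A lies within R1.
E → C, G: restricted closure across fragments reaches C, G.
Every dependency is enforceable on the fragments, so the decomposition is dependency-preserving.

none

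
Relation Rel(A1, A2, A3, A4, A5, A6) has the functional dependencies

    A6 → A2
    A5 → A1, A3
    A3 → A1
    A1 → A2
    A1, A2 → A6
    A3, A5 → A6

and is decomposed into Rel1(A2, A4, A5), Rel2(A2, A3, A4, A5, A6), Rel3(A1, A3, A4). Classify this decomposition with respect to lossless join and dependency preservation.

lossless but not dependency-preserving

Lossless test (chase): Rows 1 and 2 agree on A5; apply A5→A1, A3 and equate their A1, A3 entries. Rows 1 and 3 agree on A3; apply A3→A1 and equate their A1 entries. Rows 1 and 3 agree on A1; apply A1→A2 and equate their A2 entries. Rows 1 and 2 agree on A1, A2; apply A1, A2→A6 and equate their A6 entries. Rows 1 and 3 agree on A1, A2; apply A1, A2→A6 and equate their A6 entries. Row 1 is now all distinguished symbols — the join is lossless.
Dependency preservation: the restricted closure of {A1} across the fragments never reaches {A2}, so A1 → A2 cannot be enforced without a join — not preserved.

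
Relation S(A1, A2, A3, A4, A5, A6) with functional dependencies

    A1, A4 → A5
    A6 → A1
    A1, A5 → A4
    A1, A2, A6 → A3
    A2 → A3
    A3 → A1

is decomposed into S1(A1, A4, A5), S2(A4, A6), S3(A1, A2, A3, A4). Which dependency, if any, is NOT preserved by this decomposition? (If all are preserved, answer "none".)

Check A6 → A1: no single fragment contains all of {A1, A6}, and the restricted closure of {A6} across the fragments never reaches {A1}.
A1, A4 → A5 is preserved.
A1, A5 → A4 is preserved.
A1, A2, A6 → A3 is preserved.
A2 → A3 is preserved.
A3 → A1 is preserved.

A6 → A1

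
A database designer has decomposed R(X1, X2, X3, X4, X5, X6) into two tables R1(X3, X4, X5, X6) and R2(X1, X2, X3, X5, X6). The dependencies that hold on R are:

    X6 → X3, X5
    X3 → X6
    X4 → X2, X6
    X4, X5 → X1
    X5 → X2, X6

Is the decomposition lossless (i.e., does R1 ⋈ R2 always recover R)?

Common attributes: R1 ∩ R2 = {X3, X5, X6}.
Closure of {X3, X5, X6}: X5 → X2, X6 applies, adding X2. So (X3, X5, X6)⁺ = {X2, X3, X5, X6}.
The closure contains neither all of R1 = {X3, X4, X5, X6} nor all of R2 = {X1, X2, X3, X5, X6}, so the common attributes are not a superkey of either fragment. The join is lossy.

No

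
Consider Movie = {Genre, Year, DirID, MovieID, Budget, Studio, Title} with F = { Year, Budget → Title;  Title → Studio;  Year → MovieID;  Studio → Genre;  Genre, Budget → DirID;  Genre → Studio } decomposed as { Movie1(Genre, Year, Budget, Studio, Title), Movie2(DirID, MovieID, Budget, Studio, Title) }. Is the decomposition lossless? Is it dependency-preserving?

lossy and not dependency-preserving

Lossless test: (Budget, Studio, Title)⁺ = {Genre, DirID, Budget, Studio, Title}, which is a superkey of neither fragment — lossy.
Dependency preservation: the restricted closure of {Year} across the fragments never reaches {MovieID}, so Year → MovieID cannot be enforced without a join — not preserved.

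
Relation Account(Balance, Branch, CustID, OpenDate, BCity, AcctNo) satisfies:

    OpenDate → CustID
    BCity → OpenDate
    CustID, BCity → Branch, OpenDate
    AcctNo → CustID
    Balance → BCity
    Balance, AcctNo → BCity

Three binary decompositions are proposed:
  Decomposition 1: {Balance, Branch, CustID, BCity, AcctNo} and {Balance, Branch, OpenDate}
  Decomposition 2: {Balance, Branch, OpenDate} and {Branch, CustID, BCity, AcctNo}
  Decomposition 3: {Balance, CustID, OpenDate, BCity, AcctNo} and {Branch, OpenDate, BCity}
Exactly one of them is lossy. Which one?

Decomposition 1: common = {Balance, Branch}, closure = {Balance, Branch, CustID, OpenDate, BCity} → lossless.
Decomposition 2: common = {Branch}, closure = {Branch} → lossy.
Decomposition 3: common = {OpenDate, BCity}, closure = {Branch, CustID, OpenDate, BCity} → lossless.

Decomposition 2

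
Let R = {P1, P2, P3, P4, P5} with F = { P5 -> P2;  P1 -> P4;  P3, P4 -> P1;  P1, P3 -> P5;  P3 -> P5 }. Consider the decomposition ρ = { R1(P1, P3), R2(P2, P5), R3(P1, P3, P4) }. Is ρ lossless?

Chase test. Columns are P1, P2, P3, P4, P5; row i has aⱼ where attribute j ∈ Ri, else bᵢⱼ.
Initial tableau (one row per fragment):
  row 1: a1 b12 a3 b14 b15
  row 2: b21 a2 b23 b24 a5
  row 3: a1 b32 a3 a4 b35
Rows 1 and 3 agree on P1; apply P1→P4 and equate their P4 entries.
Rows 1 and 3 agree on P1, P3; apply P1, P3→P5 and equate their P5 entries.
Rows 1 and 3 agree on P5; apply P5→P2 and equate their P2 entries.
No row becomes fully distinguished — the join is lossy.

No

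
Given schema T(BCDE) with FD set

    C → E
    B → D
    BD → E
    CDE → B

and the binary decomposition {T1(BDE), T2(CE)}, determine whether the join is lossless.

No

Common attributes: T1 ∩ T2 = {E}.
No dependency enlarges {E}, so (E)⁺ = {E}.
The closure contains neither all of T1 = {BDE} nor all of T2 = {CE}, so the common attributes are not a superkey of either fragment. The join is lossy.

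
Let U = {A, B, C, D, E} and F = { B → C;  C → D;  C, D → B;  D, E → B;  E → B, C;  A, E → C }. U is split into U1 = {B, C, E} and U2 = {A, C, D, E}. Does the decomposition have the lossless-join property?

Yes

Common attributes: U1 ∩ U2 = {C, E}.
Closure of {C, E}: C → D applies, adding D; C, D → B applies, adding B. So (C, E)⁺ = {B, C, D, E}.
This closure contains every attribute of U1, so U1 ∩ U2 → U1. The join is lossless.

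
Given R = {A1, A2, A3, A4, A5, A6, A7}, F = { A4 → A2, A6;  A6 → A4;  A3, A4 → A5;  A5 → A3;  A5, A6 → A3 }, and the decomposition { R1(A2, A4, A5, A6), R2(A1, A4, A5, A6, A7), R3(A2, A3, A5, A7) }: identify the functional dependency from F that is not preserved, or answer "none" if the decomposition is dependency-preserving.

Check A3, A4 → A5: no single fragment contains all of {A3, A4, A5}, and the restricted closure of {A3, A4} across the fragments never reaches {A5}.
A4 → A2, A6 is preserved.
A6 → A4 is preserved.
A5 → A3 is preserved.
A5, A6 → A3 is preserved.

A3, A4 → A5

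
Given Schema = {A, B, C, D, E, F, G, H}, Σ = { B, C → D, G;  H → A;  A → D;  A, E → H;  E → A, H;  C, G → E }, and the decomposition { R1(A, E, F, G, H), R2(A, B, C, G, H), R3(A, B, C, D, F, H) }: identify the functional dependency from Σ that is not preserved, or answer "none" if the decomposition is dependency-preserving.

Check C, G → E: no single fragment contains all of {C, E, G}, and the restricted closure of {C, G} across the fragments never reaches {E}.
B, C → D, G is preserved.
H → A is preserved.
A → D is preserved.
A, E → H is preserved.
E → A, H is preserved.

C, G → E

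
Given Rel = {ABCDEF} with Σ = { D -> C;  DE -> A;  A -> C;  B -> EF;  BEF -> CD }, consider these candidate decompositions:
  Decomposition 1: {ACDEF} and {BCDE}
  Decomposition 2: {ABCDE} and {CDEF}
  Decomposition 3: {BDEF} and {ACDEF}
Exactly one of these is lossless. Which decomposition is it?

Decomposition 3

Decomposition 1: common = {CDE}, closure = {ACDE} → lossy.
Decomposition 2: common = {CDE}, closure = {ACDE} → lossy.
Decomposition 3: common = {DEF}, closure = {ACDEF} → lossless.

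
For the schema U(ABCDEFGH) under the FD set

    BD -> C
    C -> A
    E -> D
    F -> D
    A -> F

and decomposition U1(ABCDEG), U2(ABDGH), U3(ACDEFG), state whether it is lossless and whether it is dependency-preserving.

lossy but dependency-preserving

Lossless test (chase): Rows 1 and 2 agree on BD; apply BD→C and equate their C entries. Rows 1 and 2 agree on A; apply A→F and equate their F entries. Rows 1 and 3 agree on A; apply A→F and equate their F entries. No row becomes fully distinguished — the join is lossy.
Dependency preservation: every FD's attributes lie within a single fragment, so each can be enforced locally — preserved.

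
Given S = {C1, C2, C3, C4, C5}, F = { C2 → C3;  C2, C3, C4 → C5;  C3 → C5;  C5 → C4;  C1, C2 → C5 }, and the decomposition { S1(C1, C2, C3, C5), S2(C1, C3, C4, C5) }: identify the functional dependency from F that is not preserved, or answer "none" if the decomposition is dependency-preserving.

C2 → C3 lies within S1.
C2, C3, C4 → C5: restricted closure across fragments reaches C5.
C3 → C5 lies within S1.
C5 → C4 lies within S2.
C1, C2 → C5 lies within S1.
Every dependency is enforceable on the fragments, so the decomposition is dependency-preserving.

none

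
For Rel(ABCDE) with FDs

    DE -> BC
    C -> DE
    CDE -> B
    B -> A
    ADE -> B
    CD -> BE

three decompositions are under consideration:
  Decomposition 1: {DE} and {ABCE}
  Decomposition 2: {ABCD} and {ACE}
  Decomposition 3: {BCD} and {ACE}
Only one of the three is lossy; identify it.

Decomposition 1

Decomposition 1: common = {E}, closure = {E} → lossy.
Decomposition 2: common = {AC}, closure = {ABCDE} → lossless.
Decomposition 3: common = {C}, closure = {ABCDE} → lossless.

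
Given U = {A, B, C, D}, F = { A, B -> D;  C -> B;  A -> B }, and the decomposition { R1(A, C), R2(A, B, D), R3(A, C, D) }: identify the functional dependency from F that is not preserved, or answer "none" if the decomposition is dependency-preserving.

C -> B

Check C → B: no single fragment contains all of {B, C}, and the restricted closure of {C} across the fragments never reaches {B}.
A, B → D is preserved.
A → B is preserved.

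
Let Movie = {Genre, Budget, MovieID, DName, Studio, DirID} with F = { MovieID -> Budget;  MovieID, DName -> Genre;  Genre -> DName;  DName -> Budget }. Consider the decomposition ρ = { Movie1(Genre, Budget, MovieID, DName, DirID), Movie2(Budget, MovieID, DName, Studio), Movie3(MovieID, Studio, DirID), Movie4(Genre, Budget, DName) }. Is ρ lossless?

Chase test. Columns are Genre, Budget, MovieID, DName, Studio, DirID; row i has aⱼ where attribute j ∈ Moviei, else bᵢⱼ.
Initial tableau (one row per fragment):
  row 1: a1 a2 a3 a4 b15 a6
  row 2: b21 a2 a3 a4 a5 b26
  row 3: b31 b32 a3 b34 a5 a6
  row 4: a1 a2 b43 a4 b45 b46
Rows 1 and 3 agree on MovieID; apply MovieID→Budget and equate their Budget entries.
Rows 1 and 2 agree on MovieID, DName; apply MovieID, DName→Genre and equate their Genre entries.
No row becomes fully distinguished — the join is lossy.

No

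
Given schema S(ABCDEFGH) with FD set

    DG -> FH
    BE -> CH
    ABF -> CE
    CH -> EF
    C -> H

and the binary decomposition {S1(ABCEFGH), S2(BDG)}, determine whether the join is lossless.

No

Common attributes: S1 ∩ S2 = {BG}.
No dependency enlarges {BG}, so (BG)⁺ = {BG}.
The closure contains neither all of S1 = {ABCEFGH} nor all of S2 = {BDG}, so the common attributes are not a superkey of either fragment. The join is lossy.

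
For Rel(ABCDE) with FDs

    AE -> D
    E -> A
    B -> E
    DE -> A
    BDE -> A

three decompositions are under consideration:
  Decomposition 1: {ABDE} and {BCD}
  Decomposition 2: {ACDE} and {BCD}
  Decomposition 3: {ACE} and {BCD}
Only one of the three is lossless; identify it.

Decomposition 1

Decomposition 1: common = {BD}, closure = {ABDE} → lossless.
Decomposition 2: common = {CD}, closure = {CD} → lossy.
Decomposition 3: common = {C}, closure = {C} → lossy.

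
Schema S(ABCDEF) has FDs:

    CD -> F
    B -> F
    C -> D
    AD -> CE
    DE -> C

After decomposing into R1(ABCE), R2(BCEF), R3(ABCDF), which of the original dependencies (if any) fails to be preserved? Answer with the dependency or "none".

DE -> C

Check DE → C: no single fragment contains all of {CDE}, and the restricted closure of {DE} across the fragments never reaches {C}.
CD → F is preserved.
B → F is preserved.
C → D is preserved.
AD → CE is preserved.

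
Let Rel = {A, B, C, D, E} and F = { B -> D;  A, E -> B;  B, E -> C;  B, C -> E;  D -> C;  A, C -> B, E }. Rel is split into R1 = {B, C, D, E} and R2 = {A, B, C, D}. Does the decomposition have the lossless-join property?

Common attributes: R1 ∩ R2 = {B, C, D}.
Closure of {B, C, D}: B, C → E applies, adding E. So (B, C, D)⁺ = {B, C, D, E}.
This closure contains every attribute of R1, so R1 ∩ R2 → R1. The join is lossless.

Yes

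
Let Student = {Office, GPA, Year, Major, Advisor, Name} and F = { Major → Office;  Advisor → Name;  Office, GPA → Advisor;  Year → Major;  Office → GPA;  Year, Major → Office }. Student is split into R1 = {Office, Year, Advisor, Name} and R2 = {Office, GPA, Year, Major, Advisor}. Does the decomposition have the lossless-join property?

Common attributes: R1 ∩ R2 = {Office, Year, Advisor}.
Closure of {Office, Year, Advisor}: Advisor → Name applies, adding Name; Year → Major applies, adding Major; Office → GPA applies, adding GPA. So (Office, Year, Advisor)⁺ = {Office, GPA, Year, Major, Advisor, Name}.
This closure contains every attribute of R1, so R1 ∩ R2 → R1. The join is lossless.

Yes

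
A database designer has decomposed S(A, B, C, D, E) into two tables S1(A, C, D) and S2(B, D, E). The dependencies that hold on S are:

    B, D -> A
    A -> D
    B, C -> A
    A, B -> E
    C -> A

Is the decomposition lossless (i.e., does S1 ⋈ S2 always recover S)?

Common attributes: S1 ∩ S2 = {D}.
No dependency enlarges {D}, so (D)⁺ = {D}.
The closure contains neither all of S1 = {A, C, D} nor all of S2 = {B, D, E}, so the common attributes are not a superkey of either fragment. The join is lossy.

No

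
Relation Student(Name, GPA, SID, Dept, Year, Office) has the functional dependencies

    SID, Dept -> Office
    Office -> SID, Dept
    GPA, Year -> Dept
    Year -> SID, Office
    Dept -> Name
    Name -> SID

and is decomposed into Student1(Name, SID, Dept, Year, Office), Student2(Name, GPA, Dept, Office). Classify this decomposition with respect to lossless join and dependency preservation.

lossy but dependency-preserving

Lossless test: (Name, Dept, Office)⁺ = {Name, SID, Dept, Office}, which is a superkey of neither fragment — lossy.
Dependency preservation: GPA, Year → Dept is not contained in any single fragment, but the restricted closure of its left-hand side across the fragments still reaches the right-hand side; the remaining FDs each lie inside some fragment. All dependencies are preserved.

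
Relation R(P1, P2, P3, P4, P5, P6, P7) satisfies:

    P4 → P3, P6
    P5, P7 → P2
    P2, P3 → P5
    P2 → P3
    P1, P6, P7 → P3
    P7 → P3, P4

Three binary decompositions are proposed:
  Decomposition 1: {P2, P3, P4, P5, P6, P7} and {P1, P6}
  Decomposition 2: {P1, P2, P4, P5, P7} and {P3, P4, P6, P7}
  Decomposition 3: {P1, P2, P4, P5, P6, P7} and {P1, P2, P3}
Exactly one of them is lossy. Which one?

Decomposition 1: common = {P6}, closure = {P6} → lossy.
Decomposition 2: common = {P4, P7}, closure = {P3, P4, P6, P7} → lossless.
Decomposition 3: common = {P1, P2}, closure = {P1, P2, P3, P5} → lossless.

Decomposition 1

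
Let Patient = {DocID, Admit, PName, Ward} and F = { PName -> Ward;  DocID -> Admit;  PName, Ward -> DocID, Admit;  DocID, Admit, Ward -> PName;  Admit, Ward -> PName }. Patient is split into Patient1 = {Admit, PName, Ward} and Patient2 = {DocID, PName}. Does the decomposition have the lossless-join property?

Common attributes: Patient1 ∩ Patient2 = {PName}.
Closure of {PName}: PName → Ward applies, adding Ward; PName, Ward → DocID, Admit applies, adding DocID, Admit. So (PName)⁺ = {DocID, Admit, PName, Ward}.
This closure contains every attribute of Patient1, so Patient1 ∩ Patient2 → Patient1. The join is lossless.

Yes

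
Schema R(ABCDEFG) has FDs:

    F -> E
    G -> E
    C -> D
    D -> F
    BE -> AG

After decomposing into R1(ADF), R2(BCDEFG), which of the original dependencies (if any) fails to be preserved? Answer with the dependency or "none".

Check BE → AG: no single fragment contains all of {ABEG}, and the restricted closure of {BE} across the fragments never reaches {AG}.
F → E is preserved.
G → E is preserved.
C → D is preserved.
D → F is preserved.

BE -> AG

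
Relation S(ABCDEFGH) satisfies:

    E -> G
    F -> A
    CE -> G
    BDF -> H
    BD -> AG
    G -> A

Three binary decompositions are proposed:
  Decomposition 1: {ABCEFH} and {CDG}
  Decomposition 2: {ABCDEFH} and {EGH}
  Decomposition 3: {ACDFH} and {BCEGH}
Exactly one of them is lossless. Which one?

Decomposition 2

Decomposition 1: common = {C}, closure = {C} → lossy.
Decomposition 2: common = {EH}, closure = {AEGH} → lossless.
Decomposition 3: common = {CH}, closure = {CH} → lossy.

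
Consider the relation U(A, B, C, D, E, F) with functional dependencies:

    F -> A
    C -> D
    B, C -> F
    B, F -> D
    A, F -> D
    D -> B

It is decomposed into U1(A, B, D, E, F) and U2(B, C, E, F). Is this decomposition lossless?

Common attributes: U1 ∩ U2 = {B, E, F}.
Closure of {B, E, F}: F → A applies, adding A; B, F → D applies, adding D. So (B, E, F)⁺ = {A, B, D, E, F}.
This closure contains every attribute of U1, so U1 ∩ U2 → U1. The join is lossless.

Yes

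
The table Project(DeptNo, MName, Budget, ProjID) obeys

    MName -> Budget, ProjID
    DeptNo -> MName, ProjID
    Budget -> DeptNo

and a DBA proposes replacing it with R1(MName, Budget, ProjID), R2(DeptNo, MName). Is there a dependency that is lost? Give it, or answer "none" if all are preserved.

none

MName → Budget, ProjID lies within R1.
DeptNo → MName, ProjID: restricted closure across fragments reaches MName, ProjID.
Budget → DeptNo: restricted closure across fragments reaches DeptNo.
Every dependency is enforceable on the fragments, so the decomposition is dependency-preserving.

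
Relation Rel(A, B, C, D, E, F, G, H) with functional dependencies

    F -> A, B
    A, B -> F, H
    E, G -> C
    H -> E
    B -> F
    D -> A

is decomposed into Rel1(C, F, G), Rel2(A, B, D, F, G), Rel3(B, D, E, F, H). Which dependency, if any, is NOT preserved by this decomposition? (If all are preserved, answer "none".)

Check E, G → C: no single fragment contains all of {C, E, G}, and the restricted closure of {E, G} across the fragments never reaches {C}.
F → A, B is preserved.
A, B → F, H is preserved.
H → E is preserved.
B → F is preserved.
D → A is preserved.

E, G -> C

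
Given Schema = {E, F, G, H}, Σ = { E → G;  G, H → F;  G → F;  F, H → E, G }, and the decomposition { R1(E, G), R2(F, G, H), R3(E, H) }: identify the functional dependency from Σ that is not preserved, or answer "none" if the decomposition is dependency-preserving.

Check F, H → E, G: no single fragment contains all of {E, F, G, H}, and the restricted closure of {F, H} across the fragments never reaches {E, G}.
E → G is preserved.
G, H → F is preserved.
G → F is preserved.

F, H → E, G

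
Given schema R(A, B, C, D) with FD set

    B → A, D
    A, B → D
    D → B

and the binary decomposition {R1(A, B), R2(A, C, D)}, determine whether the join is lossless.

Common attributes: R1 ∩ R2 = {A}.
No dependency enlarges {A}, so (A)⁺ = {A}.
The closure contains neither all of R1 = {A, B} nor all of R2 = {A, C, D}, so the common attributes are not a superkey of either fragment. The join is lossy.

No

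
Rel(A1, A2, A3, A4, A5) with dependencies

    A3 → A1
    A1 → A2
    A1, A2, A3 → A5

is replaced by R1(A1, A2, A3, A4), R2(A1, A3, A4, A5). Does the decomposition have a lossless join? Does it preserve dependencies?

Lossless test: (A1, A3, A4)⁺ = {A1, A2, A3, A4, A5}, which contains all of one fragment — lossless.
Dependency preservation: A1, A2, A3 → A5 is not contained in any single fragment, but the restricted closure of its left-hand side across the fragments still reaches the right-hand side; the remaining FDs each lie inside some fragment. All dependencies are preserved.

lossless and dependency-preserving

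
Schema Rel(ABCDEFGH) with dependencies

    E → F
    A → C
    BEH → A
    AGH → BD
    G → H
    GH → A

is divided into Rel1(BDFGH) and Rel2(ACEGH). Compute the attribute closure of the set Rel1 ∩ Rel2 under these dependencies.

ABCDGH

Rel1 ∩ Rel2 = {GH}.
GH → A applies, adding A
A → C applies, adding C
AGH → BD applies, adding BD
Closure: {ABCDGH}.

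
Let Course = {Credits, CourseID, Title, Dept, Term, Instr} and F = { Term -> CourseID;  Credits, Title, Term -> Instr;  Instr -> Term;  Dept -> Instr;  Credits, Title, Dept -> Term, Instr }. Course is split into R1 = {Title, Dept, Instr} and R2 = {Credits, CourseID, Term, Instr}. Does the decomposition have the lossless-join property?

Common attributes: R1 ∩ R2 = {Instr}.
Closure of {Instr}: Instr → Term applies, adding Term; Term → CourseID applies, adding CourseID. So (Instr)⁺ = {CourseID, Term, Instr}.
The closure contains neither all of R1 = {Title, Dept, Instr} nor all of R2 = {Credits, CourseID, Term, Instr}, so the common attributes are not a superkey of either fragment. The join is lossy.

No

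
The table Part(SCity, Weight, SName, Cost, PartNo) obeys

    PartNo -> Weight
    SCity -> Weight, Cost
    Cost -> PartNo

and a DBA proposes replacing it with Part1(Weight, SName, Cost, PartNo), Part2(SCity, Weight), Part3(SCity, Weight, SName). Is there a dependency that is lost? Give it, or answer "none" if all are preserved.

Check SCity → Weight, Cost: no single fragment contains all of {SCity, Weight, Cost}, and the restricted closure of {SCity} across the fragments never reaches {Weight, Cost}.
PartNo → Weight is preserved.
Cost → PartNo is preserved.

SCity -> Weight, Cost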